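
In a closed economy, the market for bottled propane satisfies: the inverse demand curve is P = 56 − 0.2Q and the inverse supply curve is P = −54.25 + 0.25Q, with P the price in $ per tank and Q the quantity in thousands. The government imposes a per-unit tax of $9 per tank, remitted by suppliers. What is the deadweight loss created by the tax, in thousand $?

Inverting to Q(P) form: Qd = 280 − 5P; Qs = 4P + 217.
Without the tax, 280 − 5P = 4P + 217 gives 9P = 63, so P* = $7 and Q* = 245.
With the tax collected from suppliers, supply shifts: Qs = 4(P − 9) + 217.
Solving gives Q = 225 with consumers paying $11 and suppliers receiving $2 (the $9 wedge).
Quantity falls by |ΔQ| = |245 − 225| = 20.
DWL = ½ · t · |ΔQ| = ½ · 9 · 20 = $90.

Deadweight loss = $90 thousand.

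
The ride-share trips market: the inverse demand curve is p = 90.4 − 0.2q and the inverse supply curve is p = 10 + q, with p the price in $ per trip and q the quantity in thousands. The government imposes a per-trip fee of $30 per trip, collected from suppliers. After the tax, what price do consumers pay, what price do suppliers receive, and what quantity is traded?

Rewrite in direct form: qd = 452 − 5p and qs = p − 10.
Before the tax: set 452 − 5p = p − 10 → p* = $77, q* = 67.
With the tax collected from suppliers, supply shifts: qs = (p − 30) − 10.
New equilibrium: consumers pay $82, suppliers receive $52, q = 42. (Wedge: pb − ps = 30.)
The less price-elastic side of the market bears the larger share of a per-unit tax.

Consumers pay $82; suppliers receive $52; quantity = 42.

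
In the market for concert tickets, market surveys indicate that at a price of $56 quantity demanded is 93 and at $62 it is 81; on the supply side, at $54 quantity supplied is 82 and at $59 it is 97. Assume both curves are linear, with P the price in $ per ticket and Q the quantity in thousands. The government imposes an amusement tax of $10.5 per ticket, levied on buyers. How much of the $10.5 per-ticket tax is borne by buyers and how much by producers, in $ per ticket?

Buyers bear $6.3 per ticket; producers bear $4.2 per ticket.

Demand slope: (81 − 93)/(62 − 56) = -2, so Qd = 205 − 2P.
Supply slope: (97 − 82)/(59 − 54) = 3, so Qs = 3P − 80.
Before the tax: set 205 − 2P = 3P − 80 → P* = $57, Q* = 91.
With the tax collected from buyers, demand (in seller-price terms) shifts: Qd = 205 − 2(P + 10.5).
New equilibrium: buyers pay $63.3, producers receive $52.8, Q = 78.4. (Wedge: Pb − Ps = 10.5.)
Burden on buyers: $6.3; on producers: $4.2. (They sum to $10.5.)
The less price-elastic side of the market bears the larger share of a per-unit tax.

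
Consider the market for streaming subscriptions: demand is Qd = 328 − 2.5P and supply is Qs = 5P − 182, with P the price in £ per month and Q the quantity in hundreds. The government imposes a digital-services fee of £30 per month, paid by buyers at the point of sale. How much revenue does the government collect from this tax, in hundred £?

Tax revenue = £3240 hundred.

Before the tax: set 328 − 2.5P = 5P − 182 → P* = £68, Q* = 158.
With the tax collected from buyers, demand (in seller-price terms) shifts: Qd = 328 − 2.5(P + 30).
Solving gives Q = 108 with buyers paying £88 and producers receiving £58 (the £30 wedge).
Revenue = t · Q = 30 · 108 = £3240.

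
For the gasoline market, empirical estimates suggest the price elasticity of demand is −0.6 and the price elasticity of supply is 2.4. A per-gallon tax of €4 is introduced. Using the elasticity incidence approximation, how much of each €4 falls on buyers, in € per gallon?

Buyers bear ≈ €3.2 per gallon.

Incidence ratio: buyers' share ≈ εs / (εs + |εd|) = 2.4 / (2.4 + 0.6) = 0.8.
So buyers bear ≈ 0.8 × €4 = €3.2; sellers bear €0.8.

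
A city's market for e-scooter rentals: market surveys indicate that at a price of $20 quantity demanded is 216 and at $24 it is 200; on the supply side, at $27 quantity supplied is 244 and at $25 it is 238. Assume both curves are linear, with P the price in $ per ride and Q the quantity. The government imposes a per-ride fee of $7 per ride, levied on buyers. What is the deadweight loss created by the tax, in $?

Demand slope: (200 − 216)/(24 − 20) = -4, so Qd = 296 − 4P.
Supply slope: (238 − 244)/(25 − 27) = 3, so Qs = 3P + 163.
Before the tax: set 296 − 4P = 3P + 163 → P* = $19, Q* = 220.
With the tax collected from buyers, demand (in seller-price terms) shifts: Qd = 296 − 4(P + 7).
New equilibrium: buyers pay $22, producers receive $15, Q = 208. (Wedge: Pb − Ps = 7.)
Quantity falls by |ΔQ| = |220 − 208| = 12.
DWL = ½ · t · |ΔQ| = ½ · 7 · 12 = $42.

Deadweight loss = $42.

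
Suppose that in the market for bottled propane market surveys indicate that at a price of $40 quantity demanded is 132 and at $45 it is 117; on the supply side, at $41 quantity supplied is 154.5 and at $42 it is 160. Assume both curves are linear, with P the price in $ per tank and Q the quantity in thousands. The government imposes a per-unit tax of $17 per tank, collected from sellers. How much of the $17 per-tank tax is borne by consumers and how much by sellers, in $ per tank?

Demand slope: (117 − 132)/(45 − 40) = -3, so Qd = 252 − 3P.
Supply slope: (160 − 154.5)/(42 − 41) = 5.5, so Qs = 5.5P − 71.
Without the tax, 252 − 3P = 5.5P − 71 gives 8.5P = 323, so P* = $38 and Q* = 138.
With the tax collected from sellers, supply shifts: Qs = 5.5(P − 17) − 71.
Solving gives Q = 105 with consumers paying $49 and sellers receiving $32 (the $17 wedge).
Burden on consumers: $11; on sellers: $6. (They sum to $17.)

Consumers bear $11 per tank; sellers bear $6 per tank.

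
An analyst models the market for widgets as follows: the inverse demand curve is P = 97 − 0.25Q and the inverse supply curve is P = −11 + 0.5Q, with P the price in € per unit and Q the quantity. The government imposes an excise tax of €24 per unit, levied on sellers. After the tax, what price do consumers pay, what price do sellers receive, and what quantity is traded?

Inverting to Q(P) form: Qd = 388 − 4P; Qs = 2P + 22.
Before the tax: set 388 − 4P = 2P + 22 → P* = €61, Q* = 144.
With the tax collected from sellers, supply shifts: Qs = 2(P − 24) + 22.
Solving gives Q = 112 with consumers paying €69 and sellers receiving €45 (the €24 wedge).

Consumers pay €69; sellers receive €45; quantity = 112.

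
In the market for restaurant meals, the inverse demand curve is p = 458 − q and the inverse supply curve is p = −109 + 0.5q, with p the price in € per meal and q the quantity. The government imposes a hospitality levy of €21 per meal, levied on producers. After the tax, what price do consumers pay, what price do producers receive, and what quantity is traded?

Inverting to q(p) form: qd = 458 − p; qs = 2p + 218.
Without the tax, 458 − p = 2p + 218 gives 3p = 240, so p* = €80 and q* = 378.
With the tax collected from producers, supply shifts: qs = 2(p − 21) + 218.
Solving gives q = 364 with consumers paying €94 and producers receiving €73 (the €21 wedge).

Consumers pay €94; producers receive €73; quantity = 364.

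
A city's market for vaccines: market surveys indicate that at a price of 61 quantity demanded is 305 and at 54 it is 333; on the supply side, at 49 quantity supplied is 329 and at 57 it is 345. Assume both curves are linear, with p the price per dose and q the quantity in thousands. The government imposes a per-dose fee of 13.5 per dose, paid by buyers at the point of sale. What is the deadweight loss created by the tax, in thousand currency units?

Deadweight loss = 121.5 thousand.

Demand slope: (333 − 305)/(54 − 61) = -4, so qd = 549 − 4p.
Supply slope: (345 − 329)/(57 − 49) = 2, so qs = 2p + 231.
Without the tax, 549 − 4p = 2p + 231 gives 6p = 318, so p* = 53 and q* = 337.
With the tax collected from buyers, demand (in seller-price terms) shifts: qd = 549 − 4(p + 13.5).
Solving gives q = 319 with buyers paying 57.5 and sellers receiving 44 (the 13.5 wedge).
Quantity falls by |ΔQ| = |337 − 319| = 18.
DWL = ½ · t · |ΔQ| = ½ · 13.5 · 18 = 121.5.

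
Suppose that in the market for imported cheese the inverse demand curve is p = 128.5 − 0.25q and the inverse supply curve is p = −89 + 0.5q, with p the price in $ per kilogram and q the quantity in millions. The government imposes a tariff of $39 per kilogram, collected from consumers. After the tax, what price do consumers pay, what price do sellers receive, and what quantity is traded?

Inverting to q(p) form: qd = 514 − 4p; qs = 2p + 178.
Before the tax: set 514 − 4p = 2p + 178 → p* = $56, q* = 290.
With the tax collected from consumers, demand (in seller-price terms) shifts: qd = 514 − 4(p + 39).
New equilibrium: consumers pay $69, sellers receive $30, q = 238. (Wedge: pb − ps = 39.)
The less price-elastic side of the market bears the larger share of a per-unit tax.

Consumers pay $69; sellers receive $30; quantity = 238.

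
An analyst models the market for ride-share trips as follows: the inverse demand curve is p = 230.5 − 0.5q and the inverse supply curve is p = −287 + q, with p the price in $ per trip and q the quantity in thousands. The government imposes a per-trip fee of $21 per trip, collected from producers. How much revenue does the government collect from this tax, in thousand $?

Tax revenue = $6951 thousand.

Rewrite in direct form: qd = 461 − 2p and qs = p + 287.
Before the tax: set 461 − 2p = p + 287 → p* = $58, q* = 345.
With the tax collected from producers, supply shifts: qs = (p − 21) + 287.
New equilibrium: consumers pay $65, producers receive $44, q = 331. (Wedge: pb − ps = 21.)
Revenue = t · Q = 21 · 331 = $6951.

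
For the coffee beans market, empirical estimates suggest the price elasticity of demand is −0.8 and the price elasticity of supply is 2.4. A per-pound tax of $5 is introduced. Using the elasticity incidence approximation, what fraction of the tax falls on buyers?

Buyers' share ≈ 0.75.

Incidence ratio: buyers' share ≈ εs / (εs + |εd|) = 2.4 / (2.4 + 0.8) = 0.75.
Supply is the more elastic side, so buyers bear the larger share.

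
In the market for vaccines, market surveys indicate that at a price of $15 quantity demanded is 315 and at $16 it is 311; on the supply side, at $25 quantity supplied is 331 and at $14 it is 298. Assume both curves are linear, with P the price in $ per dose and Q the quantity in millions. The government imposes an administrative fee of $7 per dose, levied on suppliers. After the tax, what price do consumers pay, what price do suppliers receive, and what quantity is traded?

Demand slope: (311 − 315)/(16 − 15) = -4, so Qd = 375 − 4P.
Supply slope: (298 − 331)/(14 − 25) = 3, so Qs = 3P + 256.
Without the tax, 375 − 4P = 3P + 256 gives 7P = 119, so P* = $17 and Q* = 307.
With the tax collected from suppliers, supply shifts: Qs = 3(P − 7) + 256.
New equilibrium: consumers pay $20, suppliers receive $13, Q = 295. (Wedge: Pb − Ps = 7.)
The less price-elastic side of the market bears the larger share of a per-unit tax.

Consumers pay $20; suppliers receive $13; quantity = 295.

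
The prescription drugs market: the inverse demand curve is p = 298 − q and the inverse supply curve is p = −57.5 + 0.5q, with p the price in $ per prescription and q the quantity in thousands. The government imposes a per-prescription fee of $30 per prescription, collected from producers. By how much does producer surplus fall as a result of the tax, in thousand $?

Inverting to q(p) form: qd = 298 − p; qs = 2p + 115.
Without the tax, 298 − p = 2p + 115 gives 3p = 183, so p* = $61 and q* = 237.
With the tax collected from producers, supply shifts: qs = 2(p − 30) + 115.
New equilibrium: buyers pay $81, producers receive $51, q = 217. (Wedge: pb − ps = 30.)
ΔPS is the trapezoid between Q = 217 and Q = 237 of height $10: ½ · (237 + 217) · 10 = $2270.

Producer surplus falls by $2270 thousand.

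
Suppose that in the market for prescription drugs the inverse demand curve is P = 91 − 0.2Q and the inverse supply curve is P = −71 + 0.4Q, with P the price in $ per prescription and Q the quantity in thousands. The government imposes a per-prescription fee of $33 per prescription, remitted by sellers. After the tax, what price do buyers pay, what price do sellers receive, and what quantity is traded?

Inverting to Q(P) form: Qd = 455 − 5P; Qs = 2.5P + 177.5.
Without the tax, 455 − 5P = 2.5P + 177.5 gives 7.5P = 277.5, so P* = $37 and Q* = 270.
With the tax collected from sellers, supply shifts: Qs = 2.5(P − 33) + 177.5.
New equilibrium: buyers pay $48, sellers receive $15, Q = 215. (Wedge: Pb − Ps = 33.)
The less price-elastic side of the market bears the larger share of a per-unit tax.

Buyers pay $48; sellers receive $15; quantity = 215.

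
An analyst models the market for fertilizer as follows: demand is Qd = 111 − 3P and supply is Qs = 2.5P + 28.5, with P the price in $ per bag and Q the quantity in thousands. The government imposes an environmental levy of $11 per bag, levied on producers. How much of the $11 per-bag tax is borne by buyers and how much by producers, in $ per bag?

Without the tax, 111 − 3P = 2.5P + 28.5 gives 5.5P = 82.5, so P* = $15 and Q* = 66.
With the tax collected from producers, supply shifts: Qs = 2.5(P − 11) + 28.5.
Solving gives Q = 51 with buyers paying $20 and producers receiving $9 (the $11 wedge).
Burden on buyers: $5; on producers: $6. (They sum to $11.)
The less price-elastic side of the market bears the larger share of a per-unit tax.

Buyers bear $5 per bag; producers bear $6 per bag.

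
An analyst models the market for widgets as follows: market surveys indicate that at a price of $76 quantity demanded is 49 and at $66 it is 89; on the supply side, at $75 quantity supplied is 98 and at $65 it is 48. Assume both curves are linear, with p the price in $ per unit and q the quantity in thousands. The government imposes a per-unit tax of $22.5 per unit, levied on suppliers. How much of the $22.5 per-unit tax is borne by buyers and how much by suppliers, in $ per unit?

Demand slope: (89 − 49)/(66 − 76) = -4, so qd = 353 − 4p.
Supply slope: (48 − 98)/(65 − 75) = 5, so qs = 5p − 277.
Before the tax: set 353 − 4p = 5p − 277 → p* = $70, q* = 73.
With the tax collected from suppliers, supply shifts: qs = 5(p − 22.5) − 277.
New equilibrium: buyers pay $82.5, suppliers receive $60, q = 23. (Wedge: pb − ps = 22.5.)
Burden on buyers: $12.5; on suppliers: $10. (They sum to $22.5.)

Buyers bear $12.5 per unit; suppliers bear $10 per unit.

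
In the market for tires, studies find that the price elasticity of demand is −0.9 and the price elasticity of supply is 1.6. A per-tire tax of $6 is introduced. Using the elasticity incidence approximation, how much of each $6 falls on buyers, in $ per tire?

Buyers bear ≈ $3.84 per tire.

Incidence ratio: buyers' share ≈ εs / (εs + |εd|) = 1.6 / (1.6 + 0.9) = 0.64.
So buyers bear ≈ 0.64 × $6 = $3.84; producers bear $2.16.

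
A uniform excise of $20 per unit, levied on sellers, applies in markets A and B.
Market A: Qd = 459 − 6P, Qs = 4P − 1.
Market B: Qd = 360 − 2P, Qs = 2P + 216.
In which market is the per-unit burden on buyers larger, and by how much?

Market A: pre-tax P* = $46, Q* = 183; post-tax Q = 135; per-unit burden on buyers = $8.
Market B: pre-tax P* = $36, Q* = 288; post-tax Q = 268; per-unit burden on buyers = $10.
Difference: $8 vs $10 → market B is larger by $2.

Market B, by $2.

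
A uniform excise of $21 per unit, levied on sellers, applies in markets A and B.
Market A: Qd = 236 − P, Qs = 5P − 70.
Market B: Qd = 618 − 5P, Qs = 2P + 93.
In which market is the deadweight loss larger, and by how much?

Market A: pre-tax P* = $51, Q* = 185; post-tax Q = 167.5; deadweight loss = $183.75.
Market B: pre-tax P* = $75, Q* = 243; post-tax Q = 213; deadweight loss = $315.
Difference: $183.75 vs $315 → market B is larger by $131.25.

Market B, by $131.25.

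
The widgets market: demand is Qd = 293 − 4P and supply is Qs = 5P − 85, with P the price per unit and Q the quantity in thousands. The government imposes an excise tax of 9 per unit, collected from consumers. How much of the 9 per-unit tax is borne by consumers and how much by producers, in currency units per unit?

Consumers bear 5 per unit; producers bear 4 per unit.

Without the tax, 293 − 4P = 5P − 85 gives 9P = 378, so P* = 42 and Q* = 125.
With the tax collected from consumers, demand (in seller-price terms) shifts: Qd = 293 − 4(P + 9).
New equilibrium: consumers pay 47, producers receive 38, Q = 105. (Wedge: Pb − Ps = 9.)
Burden on consumers: 5; on producers: 4. (They sum to 9.)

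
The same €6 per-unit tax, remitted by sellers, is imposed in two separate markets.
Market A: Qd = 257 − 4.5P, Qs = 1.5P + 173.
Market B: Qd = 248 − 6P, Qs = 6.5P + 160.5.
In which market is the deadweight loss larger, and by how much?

Market B, by €35.91.

Market A: pre-tax P* = €14, Q* = 194; post-tax Q = 187.25; deadweight loss = €20.25.
Market B: pre-tax P* = €7, Q* = 206; post-tax Q = 187.28; deadweight loss = €56.16.
Difference: €20.25 vs €56.16 → market B is larger by €35.91.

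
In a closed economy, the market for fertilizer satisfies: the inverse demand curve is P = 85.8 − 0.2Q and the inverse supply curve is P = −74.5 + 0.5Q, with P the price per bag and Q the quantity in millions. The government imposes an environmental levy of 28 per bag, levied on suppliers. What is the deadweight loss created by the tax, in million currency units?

Deadweight loss = 560 million.

Inverting to Q(P) form: Qd = 429 − 5P; Qs = 2P + 149.
Before the tax: set 429 − 5P = 2P + 149 → P* = 40, Q* = 229.
With the tax collected from suppliers, supply shifts: Qs = 2(P − 28) + 149.
New equilibrium: consumers pay 48, suppliers receive 20, Q = 189. (Wedge: Pb − Ps = 28.)
Quantity falls by |ΔQ| = |229 − 189| = 40.
DWL = ½ · t · |ΔQ| = ½ · 28 · 40 = 560.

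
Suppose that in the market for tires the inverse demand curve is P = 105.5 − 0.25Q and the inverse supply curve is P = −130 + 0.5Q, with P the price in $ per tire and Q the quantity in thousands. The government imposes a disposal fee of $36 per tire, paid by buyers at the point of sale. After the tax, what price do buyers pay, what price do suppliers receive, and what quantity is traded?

Inverting to Q(P) form: Qd = 422 − 4P; Qs = 2P + 260.
Before the tax: set 422 − 4P = 2P + 260 → P* = $27, Q* = 314.
With the tax collected from buyers, demand (in seller-price terms) shifts: Qd = 422 − 4(P + 36).
Solving gives Q = 266 with buyers paying $39 and suppliers receiving $3 (the $36 wedge).

Buyers pay $39; suppliers receive $3; quantity = 266.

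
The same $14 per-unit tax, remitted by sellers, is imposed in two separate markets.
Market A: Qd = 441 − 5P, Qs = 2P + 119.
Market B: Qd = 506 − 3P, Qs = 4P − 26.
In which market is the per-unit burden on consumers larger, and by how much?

Market A: pre-tax P* = $46, Q* = 211; post-tax Q = 191; per-unit burden on consumers = $4.
Market B: pre-tax P* = $76, Q* = 278; post-tax Q = 254; per-unit burden on consumers = $8.
Difference: $4 vs $8 → market B is larger by $4.

Market B, by $4.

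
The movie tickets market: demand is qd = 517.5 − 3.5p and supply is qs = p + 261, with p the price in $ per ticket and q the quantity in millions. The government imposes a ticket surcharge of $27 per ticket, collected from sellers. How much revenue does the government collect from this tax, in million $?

Tax revenue = $8019 million.

Without the tax, 517.5 − 3.5p = p + 261 gives 4.5p = 256.5, so p* = $57 and q* = 318.
With the tax collected from sellers, supply shifts: qs = (p − 27) + 261.
Solving gives q = 297 with buyers paying $63 and sellers receiving $36 (the $27 wedge).
Revenue = t · Q = 27 · 297 = $8019.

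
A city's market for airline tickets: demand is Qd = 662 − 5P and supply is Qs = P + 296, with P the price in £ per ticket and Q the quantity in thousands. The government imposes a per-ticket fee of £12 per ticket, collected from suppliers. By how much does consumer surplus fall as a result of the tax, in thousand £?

Before the tax: set 662 − 5P = P + 296 → P* = £61, Q* = 357.
With the tax collected from suppliers, supply shifts: Qs = (P − 12) + 296.
New equilibrium: buyers pay £63, suppliers receive £51, Q = 347. (Wedge: Pb − Ps = 12.)
ΔCS is the trapezoid between Q = 347 and Q = 357 of height £2: ½ · (357 + 347) · 2 = £704.

Consumer surplus falls by £704 thousand.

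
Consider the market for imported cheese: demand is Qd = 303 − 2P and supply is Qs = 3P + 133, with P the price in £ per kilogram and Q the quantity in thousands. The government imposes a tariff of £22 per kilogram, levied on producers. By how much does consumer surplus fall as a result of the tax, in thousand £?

Before the tax: set 303 − 2P = 3P + 133 → P* = £34, Q* = 235.
With the tax collected from producers, supply shifts: Qs = 3(P − 22) + 133.
New equilibrium: consumers pay £47.2, producers receive £25.2, Q = 208.6. (Wedge: Pb − Ps = 22.)
ΔCS is the trapezoid between Q = 208.6 and Q = 235 of height £13.2: ½ · (235 + 208.6) · 13.2 = £2927.76.

Consumer surplus falls by £2927.76 thousand.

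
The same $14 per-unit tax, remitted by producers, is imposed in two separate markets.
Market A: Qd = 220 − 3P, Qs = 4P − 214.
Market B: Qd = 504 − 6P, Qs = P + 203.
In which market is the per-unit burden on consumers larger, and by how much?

Market A, by $6.

Market A: pre-tax P* = $62, Q* = 34; post-tax Q = 10; per-unit burden on consumers = $8.
Market B: pre-tax P* = $43, Q* = 246; post-tax Q = 234; per-unit burden on consumers = $2.
Difference: $8 vs $2 → market A is larger by $6.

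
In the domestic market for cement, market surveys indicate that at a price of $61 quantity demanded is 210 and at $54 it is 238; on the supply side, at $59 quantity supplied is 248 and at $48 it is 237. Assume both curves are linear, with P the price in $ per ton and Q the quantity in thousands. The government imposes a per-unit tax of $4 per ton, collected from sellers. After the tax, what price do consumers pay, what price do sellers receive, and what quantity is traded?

Demand slope: (238 − 210)/(54 − 61) = -4, so Qd = 454 − 4P.
Supply slope: (237 − 248)/(48 − 59) = 1, so Qs = P + 189.
Before the tax: set 454 − 4P = P + 189 → P* = $53, Q* = 242.
With the tax collected from sellers, supply shifts: Qs = (P − 4) + 189.
Solving gives Q = 238.8 with consumers paying $53.8 and sellers receiving $49.8 (the $4 wedge).

Consumers pay $53.8; sellers receive $49.8; quantity = 238.8.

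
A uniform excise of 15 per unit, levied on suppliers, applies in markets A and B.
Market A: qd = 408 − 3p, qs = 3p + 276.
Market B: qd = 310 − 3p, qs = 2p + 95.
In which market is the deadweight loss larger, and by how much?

Market A: pre-tax p* = 22, q* = 342; post-tax q = 319.5; deadweight loss = 168.75.
Market B: pre-tax p* = 43, q* = 181; post-tax q = 163; deadweight loss = 135.
Difference: 168.75 vs 135 → market A is larger by 33.75.

Market A, by 33.75.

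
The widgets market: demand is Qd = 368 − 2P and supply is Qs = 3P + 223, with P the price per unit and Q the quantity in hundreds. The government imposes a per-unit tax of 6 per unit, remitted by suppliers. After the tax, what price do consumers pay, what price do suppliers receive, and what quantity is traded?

Before the tax: set 368 − 2P = 3P + 223 → P* = 29, Q* = 310.
With the tax collected from suppliers, supply shifts: Qs = 3(P − 6) + 223.
New equilibrium: consumers pay 32.6, suppliers receive 26.6, Q = 302.8. (Wedge: Pb − Ps = 6.)

Consumers pay 32.6; suppliers receive 26.6; quantity = 302.8.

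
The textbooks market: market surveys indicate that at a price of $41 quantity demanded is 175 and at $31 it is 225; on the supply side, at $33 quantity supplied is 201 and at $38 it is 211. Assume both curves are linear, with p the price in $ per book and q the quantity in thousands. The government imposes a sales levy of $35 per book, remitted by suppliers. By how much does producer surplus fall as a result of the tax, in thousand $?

Demand slope: (225 − 175)/(31 − 41) = -5, so qd = 380 − 5p.
Supply slope: (211 − 201)/(38 − 33) = 2, so qs = 2p + 135.
Without the tax, 380 − 5p = 2p + 135 gives 7p = 245, so p* = $35 and q* = 205.
With the tax collected from suppliers, supply shifts: qs = 2(p − 35) + 135.
New equilibrium: buyers pay $45, suppliers receive $10, q = 155. (Wedge: pb − ps = 35.)
ΔPS is the trapezoid between Q = 155 and Q = 205 of height $25: ½ · (205 + 155) · 25 = $4500.

Producer surplus falls by $4500 thousand.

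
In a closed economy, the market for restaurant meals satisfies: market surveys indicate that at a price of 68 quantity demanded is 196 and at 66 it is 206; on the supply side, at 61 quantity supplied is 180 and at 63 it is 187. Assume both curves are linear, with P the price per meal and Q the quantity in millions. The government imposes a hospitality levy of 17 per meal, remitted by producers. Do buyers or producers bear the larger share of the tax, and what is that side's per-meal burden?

Producers bear the larger share: 10 per meal.

Demand slope: (206 − 196)/(66 − 68) = -5, so Qd = 536 − 5P.
Supply slope: (187 − 180)/(63 − 61) = 3.5, so Qs = 3.5P − 33.5.
Without the tax, 536 − 5P = 3.5P − 33.5 gives 8.5P = 569.5, so P* = 67 and Q* = 201.
With the tax collected from producers, supply shifts: Qs = 3.5(P − 17) − 33.5.
Solving gives Q = 166 with buyers paying 74 and producers receiving 57 (the 17 wedge).
Per-meal burden: buyers 7, producers 10.
Producers take the larger share because supply is less price-elastic here (demand slope 5 vs supply slope 3.5).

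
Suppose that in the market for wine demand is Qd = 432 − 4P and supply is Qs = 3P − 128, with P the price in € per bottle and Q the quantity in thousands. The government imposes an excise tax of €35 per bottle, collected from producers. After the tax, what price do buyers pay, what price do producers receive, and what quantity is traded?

Without the tax, 432 − 4P = 3P − 128 gives 7P = 560, so P* = €80 and Q* = 112.
With the tax collected from producers, supply shifts: Qs = 3(P − 35) − 128.
New equilibrium: buyers pay €95, producers receive €60, Q = 52. (Wedge: Pb − Ps = 35.)

Buyers pay €95; producers receive €60; quantity = 52.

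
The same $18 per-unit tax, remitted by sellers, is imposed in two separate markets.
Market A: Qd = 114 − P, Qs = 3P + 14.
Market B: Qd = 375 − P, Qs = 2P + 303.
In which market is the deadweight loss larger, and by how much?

Market A, by $13.5.

Market A: pre-tax P* = $25, Q* = 89; post-tax Q = 75.5; deadweight loss = $121.5.
Market B: pre-tax P* = $24, Q* = 351; post-tax Q = 339; deadweight loss = $108.
Difference: $121.5 vs $108 → market A is larger by $13.5.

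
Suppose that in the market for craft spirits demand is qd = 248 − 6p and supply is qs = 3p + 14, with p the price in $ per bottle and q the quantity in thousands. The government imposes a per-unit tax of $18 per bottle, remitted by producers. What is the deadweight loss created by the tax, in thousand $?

Deadweight loss = $324 thousand.

Without the tax, 248 − 6p = 3p + 14 gives 9p = 234, so p* = $26 and q* = 92.
With the tax collected from producers, supply shifts: qs = 3(p − 18) + 14.
Solving gives q = 56 with consumers paying $32 and producers receiving $14 (the $18 wedge).
Quantity falls by |ΔQ| = |92 − 56| = 36.
DWL = ½ · t · |ΔQ| = ½ · 18 · 36 = $324.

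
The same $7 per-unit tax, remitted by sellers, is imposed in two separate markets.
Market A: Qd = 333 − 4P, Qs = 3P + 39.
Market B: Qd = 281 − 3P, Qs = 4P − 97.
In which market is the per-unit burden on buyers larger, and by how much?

Market A: pre-tax P* = $42, Q* = 165; post-tax Q = 153; per-unit burden on buyers = $3.
Market B: pre-tax P* = $54, Q* = 119; post-tax Q = 107; per-unit burden on buyers = $4.
Difference: $3 vs $4 → market B is larger by $1.

Market B, by $1.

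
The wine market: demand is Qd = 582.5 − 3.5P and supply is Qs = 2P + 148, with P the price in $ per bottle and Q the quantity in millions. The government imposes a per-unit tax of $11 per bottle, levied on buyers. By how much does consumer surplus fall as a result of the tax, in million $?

Without the tax, 582.5 − 3.5P = 2P + 148 gives 5.5P = 434.5, so P* = $79 and Q* = 306.
With the tax collected from buyers, demand (in seller-price terms) shifts: Qd = 582.5 − 3.5(P + 11).
Solving gives Q = 292 with buyers paying $83 and sellers receiving $72 (the $11 wedge).
ΔCS is the trapezoid between Q = 292 and Q = 306 of height $4: ½ · (306 + 292) · 4 = $1196.

Consumer surplus falls by $1196 million.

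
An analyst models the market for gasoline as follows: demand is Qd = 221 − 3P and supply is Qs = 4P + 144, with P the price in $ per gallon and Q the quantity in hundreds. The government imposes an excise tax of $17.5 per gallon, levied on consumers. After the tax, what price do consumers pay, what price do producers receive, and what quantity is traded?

Before the tax: set 221 − 3P = 4P + 144 → P* = $11, Q* = 188.
With the tax collected from consumers, demand (in seller-price terms) shifts: Qd = 221 − 3(P + 17.5).
Solving gives Q = 158 with consumers paying $21 and producers receiving $3.5 (the $17.5 wedge).
The less price-elastic side of the market bears the larger share of a per-unit tax.

Consumers pay $21; producers receive $3.5; quantity = 158.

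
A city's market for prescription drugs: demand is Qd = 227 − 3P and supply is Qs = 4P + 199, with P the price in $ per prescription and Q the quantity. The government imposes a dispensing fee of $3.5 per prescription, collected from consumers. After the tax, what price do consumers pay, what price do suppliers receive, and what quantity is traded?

Consumers pay $6; suppliers receive $2.5; quantity = 209.

Before the tax: set 227 − 3P = 4P + 199 → P* = $4, Q* = 215.
With the tax collected from consumers, demand (in seller-price terms) shifts: Qd = 227 − 3(P + 3.5).
New equilibrium: consumers pay $6, suppliers receive $2.5, Q = 209. (Wedge: Pb − Ps = 3.5.)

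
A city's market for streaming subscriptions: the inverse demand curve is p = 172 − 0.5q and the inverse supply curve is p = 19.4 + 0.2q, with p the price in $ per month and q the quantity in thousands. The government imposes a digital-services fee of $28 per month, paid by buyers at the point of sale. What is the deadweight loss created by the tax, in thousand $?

Rewrite in direct form: qd = 344 − 2p and qs = 5p − 97.
Without the tax, 344 − 2p = 5p − 97 gives 7p = 441, so p* = $63 and q* = 218.
With the tax collected from buyers, demand (in seller-price terms) shifts: qd = 344 − 2(p + 28).
New equilibrium: buyers pay $83, producers receive $55, q = 178. (Wedge: pb − ps = 28.)
Quantity falls by |ΔQ| = |218 − 178| = 40.
DWL = ½ · t · |ΔQ| = ½ · 28 · 40 = $560.

Deadweight loss = $560 thousand.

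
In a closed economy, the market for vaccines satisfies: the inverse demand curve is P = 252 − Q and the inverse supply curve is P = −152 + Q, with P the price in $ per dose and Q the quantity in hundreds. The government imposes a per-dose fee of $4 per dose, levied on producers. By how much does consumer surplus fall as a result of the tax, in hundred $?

Rewrite in direct form: Qd = 252 − P and Qs = P + 152.
Without the tax, 252 − P = P + 152 gives 2P = 100, so P* = $50 and Q* = 202.
With the tax collected from producers, supply shifts: Qs = (P − 4) + 152.
Solving gives Q = 200 with consumers paying $52 and producers receiving $48 (the $4 wedge).
ΔCS is the trapezoid between Q = 200 and Q = 202 of height $2: ½ · (202 + 200) · 2 = $402.

Consumer surplus falls by $402 hundred.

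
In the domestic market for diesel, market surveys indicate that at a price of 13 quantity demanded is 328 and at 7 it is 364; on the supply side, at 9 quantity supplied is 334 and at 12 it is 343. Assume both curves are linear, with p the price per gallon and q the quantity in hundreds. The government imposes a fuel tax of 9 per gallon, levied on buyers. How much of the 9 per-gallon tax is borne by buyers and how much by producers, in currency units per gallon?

Buyers bear 3 per gallon; producers bear 6 per gallon.

Demand slope: (364 − 328)/(7 − 13) = -6, so qd = 406 − 6p.
Supply slope: (343 − 334)/(12 − 9) = 3, so qs = 3p + 307.
Before the tax: set 406 − 6p = 3p + 307 → p* = 11, q* = 340.
With the tax collected from buyers, demand (in seller-price terms) shifts: qd = 406 − 6(p + 9).
Solving gives q = 322 with buyers paying 14 and producers receiving 5 (the 9 wedge).
Burden on buyers: 3; on producers: 6. (They sum to 9.)
The less price-elastic side of the market bears the larger share of a per-unit tax.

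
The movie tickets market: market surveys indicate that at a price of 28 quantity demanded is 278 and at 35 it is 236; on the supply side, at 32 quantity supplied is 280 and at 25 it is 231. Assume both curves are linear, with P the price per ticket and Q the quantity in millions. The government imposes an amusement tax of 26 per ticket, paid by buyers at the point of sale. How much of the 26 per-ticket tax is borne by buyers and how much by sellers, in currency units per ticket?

Demand slope: (236 − 278)/(35 − 28) = -6, so Qd = 446 − 6P.
Supply slope: (231 − 280)/(25 − 32) = 7, so Qs = 7P + 56.
Without the tax, 446 − 6P = 7P + 56 gives 13P = 390, so P* = 30 and Q* = 266.
With the tax collected from buyers, demand (in seller-price terms) shifts: Qd = 446 − 6(P + 26).
New equilibrium: buyers pay 44, sellers receive 18, Q = 182. (Wedge: Pb − Ps = 26.)
Burden on buyers: 14; on sellers: 12. (They sum to 26.)
The less price-elastic side of the market bears the larger share of a per-unit tax.

Buyers bear 14 per ticket; sellers bear 12 per ticket.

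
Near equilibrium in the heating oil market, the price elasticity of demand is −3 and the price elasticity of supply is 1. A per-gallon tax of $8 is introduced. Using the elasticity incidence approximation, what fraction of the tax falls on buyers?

Buyers' share ≈ 0.25.

Incidence ratio: buyers' share ≈ εs / (εs + |εd|) = 1 / (1 + 3) = 0.25.
Supply is the less elastic side, so buyers bear the smaller share.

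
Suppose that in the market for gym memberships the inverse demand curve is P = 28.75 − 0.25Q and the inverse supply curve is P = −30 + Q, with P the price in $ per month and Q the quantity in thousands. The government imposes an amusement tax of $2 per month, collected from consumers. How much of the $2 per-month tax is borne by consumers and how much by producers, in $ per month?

Inverting to Q(P) form: Qd = 115 − 4P; Qs = P + 30.
Before the tax: set 115 − 4P = P + 30 → P* = $17, Q* = 47.
With the tax collected from consumers, demand (in seller-price terms) shifts: Qd = 115 − 4(P + 2).
Solving gives Q = 45.4 with consumers paying $17.4 and producers receiving $15.4 (the $2 wedge).
Burden on consumers: $0.4; on producers: $1.6. (They sum to $2.)
The less price-elastic side of the market bears the larger share of a per-unit tax.

Consumers bear $0.4 per month; producers bear $1.6 per month.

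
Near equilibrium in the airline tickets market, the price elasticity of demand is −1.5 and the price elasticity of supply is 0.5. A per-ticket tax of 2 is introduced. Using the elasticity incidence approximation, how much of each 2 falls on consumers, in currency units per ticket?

Consumers bear ≈ 0.5 per ticket.

Incidence ratio: consumers' share ≈ εs / (εs + |εd|) = 0.5 / (0.5 + 1.5) = 0.25.
So consumers bear ≈ 0.25 × 2 = 0.5; producers bear 1.5.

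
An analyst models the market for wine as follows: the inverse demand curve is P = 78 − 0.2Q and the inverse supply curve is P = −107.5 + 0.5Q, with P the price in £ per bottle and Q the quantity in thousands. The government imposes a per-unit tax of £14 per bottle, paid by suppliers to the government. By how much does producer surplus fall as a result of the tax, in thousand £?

Rewrite in direct form: Qd = 390 − 5P and Qs = 2P + 215.
Without the tax, 390 − 5P = 2P + 215 gives 7P = 175, so P* = £25 and Q* = 265.
With the tax collected from suppliers, supply shifts: Qs = 2(P − 14) + 215.
New equilibrium: consumers pay £29, suppliers receive £15, Q = 245. (Wedge: Pb − Ps = 14.)
ΔPS is the trapezoid between Q = 245 and Q = 265 of height £10: ½ · (265 + 245) · 10 = £2550.

Producer surplus falls by £2550 thousand.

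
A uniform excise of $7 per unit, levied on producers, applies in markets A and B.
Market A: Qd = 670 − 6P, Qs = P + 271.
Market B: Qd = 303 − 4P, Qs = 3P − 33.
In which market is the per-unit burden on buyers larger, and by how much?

Market A: pre-tax P* = $57, Q* = 328; post-tax Q = 322; per-unit burden on buyers = $1.
Market B: pre-tax P* = $48, Q* = 111; post-tax Q = 99; per-unit burden on buyers = $3.
Difference: $1 vs $3 → market B is larger by $2.

Market B, by $2.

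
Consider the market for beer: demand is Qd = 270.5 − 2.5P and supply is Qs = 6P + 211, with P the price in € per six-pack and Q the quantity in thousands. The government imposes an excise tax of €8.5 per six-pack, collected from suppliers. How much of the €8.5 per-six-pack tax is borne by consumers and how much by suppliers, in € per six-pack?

Consumers bear €6 per six-pack; suppliers bear €2.5 per six-pack.

Without the tax, 270.5 − 2.5P = 6P + 211 gives 8.5P = 59.5, so P* = €7 and Q* = 253.
With the tax collected from suppliers, supply shifts: Qs = 6(P − 8.5) + 211.
New equilibrium: consumers pay €13, suppliers receive €4.5, Q = 238. (Wedge: Pb − Ps = 8.5.)
Burden on consumers: €6; on suppliers: €2.5. (They sum to €8.5.)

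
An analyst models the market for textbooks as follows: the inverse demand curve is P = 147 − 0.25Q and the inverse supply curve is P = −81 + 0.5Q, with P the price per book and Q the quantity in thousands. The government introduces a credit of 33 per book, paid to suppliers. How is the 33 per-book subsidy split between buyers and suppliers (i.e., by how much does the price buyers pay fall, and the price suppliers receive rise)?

Buyers gain 11 per book; suppliers gain 22 per book.

Inverting to Q(P) form: Qd = 588 − 4P; Qs = 2P + 162.
Without the subsidy, 588 − 4P = 2P + 162 gives 6P = 426, so P* = 71 and Q* = 304.
With a per-unit subsidy paid to suppliers, each receives P + 33 per unit sold, so supply becomes Qs = 2(P + 33) + 162.
Solving gives Q = 348 with buyers paying 60 and suppliers receiving 93 (the 33 wedge).
Gain to buyers: 11; to suppliers: 22. (They sum to 33.)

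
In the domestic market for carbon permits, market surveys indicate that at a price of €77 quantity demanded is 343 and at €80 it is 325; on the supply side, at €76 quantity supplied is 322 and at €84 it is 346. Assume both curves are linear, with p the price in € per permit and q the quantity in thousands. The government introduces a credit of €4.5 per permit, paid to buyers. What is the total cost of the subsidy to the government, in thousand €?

Demand slope: (325 − 343)/(80 − 77) = -6, so qd = 805 − 6p.
Supply slope: (346 − 322)/(84 − 76) = 3, so qs = 3p + 94.
Before the subsidy: set 805 − 6p = 3p + 94 → p* = €79, q* = 331.
With a per-unit subsidy paid to buyers, each effectively pays p − 4.5, so demand becomes qd = 805 − 6(p − 4.5).
Solving gives q = 340 with buyers paying €77.5 and sellers receiving €82 (the €4.5 wedge).
Outlay = t · Q = 4.5 · 340 = €1530.

Government outlay = €1530 thousand.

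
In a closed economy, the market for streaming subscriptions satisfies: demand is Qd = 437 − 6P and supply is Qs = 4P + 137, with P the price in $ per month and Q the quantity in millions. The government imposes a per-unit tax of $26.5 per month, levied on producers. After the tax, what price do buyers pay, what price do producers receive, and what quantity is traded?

Before the tax: set 437 − 6P = 4P + 137 → P* = $30, Q* = 257.
With the tax collected from producers, supply shifts: Qs = 4(P − 26.5) + 137.
Solving gives Q = 193.4 with buyers paying $40.6 and producers receiving $14.1 (the $26.5 wedge).

Buyers pay $40.6; producers receive $14.1; quantity = 193.4.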